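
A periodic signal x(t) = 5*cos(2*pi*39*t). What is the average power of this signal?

Average power of A*cos(wt) is A^2/2.
P = 5^2 / 2 = 25/2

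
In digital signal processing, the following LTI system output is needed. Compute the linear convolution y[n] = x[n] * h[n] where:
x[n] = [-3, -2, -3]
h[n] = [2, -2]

y[n] = sum_k x[k]*h[n-k]. Output length = len(x) + len(h) - 1 = 3 + 2 - 1 = 4.
y[0] = -3*2 = -6
y[1] = -2*2 + -3*-2 = 2
y[2] = -3*2 + -2*-2 = -2
y[3] = -3*-2 = 6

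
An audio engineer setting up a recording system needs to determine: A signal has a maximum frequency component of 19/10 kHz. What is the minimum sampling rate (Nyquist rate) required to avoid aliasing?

By the Nyquist-Shannon sampling theorem,
the minimum sampling rate (Nyquist rate) must be at least 2 * f_max.
Nyquist rate = 2 * 19/10 kHz = 19/5 kHz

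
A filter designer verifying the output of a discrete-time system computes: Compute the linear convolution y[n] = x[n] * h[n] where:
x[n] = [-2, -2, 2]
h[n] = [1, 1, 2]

y[n] = sum_k x[k]*h[n-k]. Output length = len(x) + len(h) - 1 = 3 + 3 - 1 = 5.
y[0] = -2*1 = -2
y[1] = -2*1 + -2*1 = -4
y[2] = 2*1 + -2*1 + -2*2 = -4
y[3] = 2*1 + -2*2 = -2
y[4] = 2*2 = 4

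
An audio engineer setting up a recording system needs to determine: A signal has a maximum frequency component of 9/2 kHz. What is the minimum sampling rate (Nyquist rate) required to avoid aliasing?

By the Nyquist-Shannon sampling theorem,
the minimum sampling rate (Nyquist rate) must be at least 2 * f_max.
Nyquist rate = 2 * 9/2 kHz = 9 kHz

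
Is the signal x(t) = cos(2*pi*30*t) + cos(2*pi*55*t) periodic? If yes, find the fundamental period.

f1 = 30 Hz, f2 = 55 Hz
Period T1 = 1/30, T2 = 1/55
Ratio T1/T2 = 55/30, which is rational.
The signal is periodic with fundamental period T = 1/GCD(30,55) = 1/5 s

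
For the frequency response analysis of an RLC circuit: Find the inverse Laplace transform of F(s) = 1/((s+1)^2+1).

Standard pair: w/((s+a)^2+w^2) <-> e^(-at)*sin(wt)*u(t)
With a=1, w=1: f(t) = e^(-t)*sin(t)*u(t)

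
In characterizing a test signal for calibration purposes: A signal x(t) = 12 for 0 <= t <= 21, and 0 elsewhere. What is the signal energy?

Energy = integral of |x(t)|^2 dt over the signal duration
= 12^2 * 21 = 144 * 21 = 3024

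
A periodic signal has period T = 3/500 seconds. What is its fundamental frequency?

The fundamental frequency is the reciprocal of the period.
f = 1/T = 1/(3/500) = 500/3 Hz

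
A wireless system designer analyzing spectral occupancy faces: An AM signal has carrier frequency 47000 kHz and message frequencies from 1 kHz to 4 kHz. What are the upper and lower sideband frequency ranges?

Upper sideband (USB) = fc + [fm_low, fm_high] = 47000 + [1, 4] = [47001, 47004] kHz
Lower sideband (LSB) = fc - [fm_high, fm_low] = 47000 - [4, 1] = [46996, 46999] kHz
Total occupied spectrum: 46996 kHz to 47004 kHz (plus carrier at 47000 kHz)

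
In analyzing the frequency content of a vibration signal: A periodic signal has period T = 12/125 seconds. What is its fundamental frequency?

The fundamental frequency is the reciprocal of the period.
f = 1/T = 1/(12/125) = 125/12 Hz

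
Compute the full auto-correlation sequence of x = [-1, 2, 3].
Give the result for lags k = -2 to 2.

r_xx[k] = sum_m x[m]*x[m+k], indexed from 0, for k = -2 to 2:
  r_xx[-2] = x[2]*x[0] = -3
  r_xx[-1] = x[1]*x[0] + x[2]*x[1] = 4
  r_xx[0] = x[0]*x[0] + x[1]*x[1] + x[2]*x[2] = 14
  r_xx[1] = x[0]*x[1] + x[1]*x[2] = 4
  r_xx[2] = x[0]*x[2] = -3
r_xx = [-3, 4, 14, 4, -3]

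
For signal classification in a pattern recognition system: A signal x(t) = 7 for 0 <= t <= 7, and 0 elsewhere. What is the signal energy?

Energy = integral of |x(t)|^2 dt over the signal duration
= 7^2 * 7 = 49 * 7 = 343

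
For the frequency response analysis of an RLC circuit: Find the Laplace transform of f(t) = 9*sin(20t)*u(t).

Standard pair: sin(wt)*u(t) <-> w/(s^2+w^2)
With w = 20: L{9*sin(20t)*u(t)} = 180/(s^2+400)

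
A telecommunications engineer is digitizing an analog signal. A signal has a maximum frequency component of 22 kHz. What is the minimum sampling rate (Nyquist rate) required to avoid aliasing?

By the Nyquist-Shannon sampling theorem,
the minimum sampling rate (Nyquist rate) must be at least 2 * f_max.
Nyquist rate = 2 * 22 kHz = 44 kHz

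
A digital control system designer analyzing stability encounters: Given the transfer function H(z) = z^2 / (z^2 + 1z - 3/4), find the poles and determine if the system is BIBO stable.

Poles are roots of the denominator: z^2 + 1z - 3/4 = 0.
Quadratic formula: z = [-(1) +/- sqrt((1)^2 - 4*(-3/4))] / 2
Discriminant = 1 + 3 = 4; sqrt = 2.
z = (-1 +/- 2) / 2 => z = 1/2 or z = -3/2.
|p1| = 3/2, |p2| = 1/2.
For BIBO stability, all poles must lie inside the unit circle (|p| < 1).
System is UNSTABLE since at least one |p| >= 1.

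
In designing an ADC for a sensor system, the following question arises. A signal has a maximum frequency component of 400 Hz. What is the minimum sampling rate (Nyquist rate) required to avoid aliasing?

By the Nyquist-Shannon sampling theorem,
the minimum sampling rate (Nyquist rate) must be at least 2 * f_max.
Nyquist rate = 2 * 400 Hz = 800 Hz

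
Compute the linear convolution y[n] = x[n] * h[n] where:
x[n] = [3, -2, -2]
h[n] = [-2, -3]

y[n] = sum_k x[k]*h[n-k]. Output length = len(x) + len(h) - 1 = 3 + 2 - 1 = 4.
y[0] = 3*-2 = -6
y[1] = -2*-2 + 3*-3 = -5
y[2] = -2*-2 + -2*-3 = 10
y[3] = -2*-3 = 6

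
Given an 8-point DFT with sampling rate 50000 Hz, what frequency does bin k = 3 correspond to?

The frequency of DFT bin k is: f_k = k * f_s / N
f_3 = 3 * 50000 / 8 = 18750 Hz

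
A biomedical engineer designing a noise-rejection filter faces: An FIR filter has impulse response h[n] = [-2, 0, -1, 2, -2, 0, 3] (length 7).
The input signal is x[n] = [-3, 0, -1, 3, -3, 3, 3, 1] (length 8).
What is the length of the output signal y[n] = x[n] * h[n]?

For linear convolution, the output length is:
len(y) = len(x) + len(h) - 1 = 8 + 7 - 1 = 14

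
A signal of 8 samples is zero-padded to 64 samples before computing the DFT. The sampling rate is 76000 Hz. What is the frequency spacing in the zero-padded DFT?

Original DFT: N = 8, resolution = f_s/N = 76000/8 = 9500 Hz
Zero-padded DFT: N = 64, resolution = f_s/N = 76000/64 = 2375/2 Hz
Zero-padding interpolates the spectrum (finer frequency grid)
but does NOT improve the true spectral resolution (ability to resolve close frequencies).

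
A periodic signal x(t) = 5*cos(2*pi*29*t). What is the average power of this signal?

Average power of A*cos(wt) is A^2/2.
P = 5^2 / 2 = 25/2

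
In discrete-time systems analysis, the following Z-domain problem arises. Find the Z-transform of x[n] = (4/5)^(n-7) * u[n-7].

Time-shifting property: if X(z) = Z{x[n]}, then Z{x[n-d]} = z^(-d) * X(z)
X(z) = z/(z - 4/5) for x[n] = (4/5)^n * u[n]
Z{x[n-7]} = z^(-7) * z/(z - 4/5) = z^(-6)/(z - 4/5)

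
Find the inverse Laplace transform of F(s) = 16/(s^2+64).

Standard pair: w/(s^2+w^2) <-> sin(wt)*u(t)
Recognize w^2 = 64, so w = 8; numerator 16 = 2*8.
f(t) = 2*sin(8t)*u(t)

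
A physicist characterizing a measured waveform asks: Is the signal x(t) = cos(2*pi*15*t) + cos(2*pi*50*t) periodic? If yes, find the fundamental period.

f1 = 15 Hz, f2 = 50 Hz
Period T1 = 1/15, T2 = 1/50
Ratio T1/T2 = 50/15, which is rational.
The signal is periodic with fundamental period T = 1/GCD(15,50) = 1/5 s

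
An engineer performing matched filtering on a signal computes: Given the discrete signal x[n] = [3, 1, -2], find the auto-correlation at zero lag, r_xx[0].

The auto-correlation at zero lag r_xx[0] equals the signal energy.
r_xx[0] = sum of x[n]^2 = 3^2 + 1^2 + (-2)^2
= 9 + 1 + 4 = 14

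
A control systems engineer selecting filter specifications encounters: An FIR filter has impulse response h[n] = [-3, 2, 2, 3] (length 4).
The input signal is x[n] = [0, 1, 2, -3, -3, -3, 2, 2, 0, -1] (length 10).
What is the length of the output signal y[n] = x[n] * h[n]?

For linear convolution, the output length is:
len(y) = len(x) + len(h) - 1 = 10 + 4 - 1 = 13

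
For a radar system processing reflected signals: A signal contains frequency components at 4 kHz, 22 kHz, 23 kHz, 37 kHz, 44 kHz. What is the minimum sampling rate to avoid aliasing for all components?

The highest frequency component is f_max = 44 kHz.
Nyquist rate = 2 * f_max = 2 * 44 kHz = 88 kHz.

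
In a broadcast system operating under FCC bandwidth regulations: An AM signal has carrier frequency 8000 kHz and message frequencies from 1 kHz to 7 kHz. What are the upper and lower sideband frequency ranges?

Upper sideband (USB) = fc + [fm_low, fm_high] = 8000 + [1, 7] = [8001, 8007] kHz
Lower sideband (LSB) = fc - [fm_high, fm_low] = 8000 - [7, 1] = [7993, 7999] kHz
Total occupied spectrum: 7993 kHz to 8007 kHz (plus carrier at 8000 kHz)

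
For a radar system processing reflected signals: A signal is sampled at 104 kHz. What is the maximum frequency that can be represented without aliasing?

The maximum frequency that can be represented without aliasing
is the Nyquist frequency: f_max = f_s / 2 = 104 kHz / 2 = 52 kHz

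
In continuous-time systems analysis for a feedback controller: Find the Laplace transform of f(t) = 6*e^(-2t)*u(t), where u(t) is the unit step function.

Standard Laplace transform pair:
e^(-at)*u(t) <-> 1/(s+a)
With a = 2: L{6*e^(-2t)*u(t)} = 6/(s+2), ROC: Re(s) > -2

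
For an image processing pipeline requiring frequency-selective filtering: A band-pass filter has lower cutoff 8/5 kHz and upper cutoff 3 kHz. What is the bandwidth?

Bandwidth = f_high - f_low
= 3 kHz - 8/5 kHz = 7/5 kHz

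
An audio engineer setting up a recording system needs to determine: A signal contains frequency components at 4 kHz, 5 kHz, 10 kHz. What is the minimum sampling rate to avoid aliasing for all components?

The highest frequency component is f_max = 10 kHz.
Nyquist rate = 2 * f_max = 2 * 10 kHz = 20 kHz.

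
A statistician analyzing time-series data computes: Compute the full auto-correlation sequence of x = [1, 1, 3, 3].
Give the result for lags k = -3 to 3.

r_xx[k] = sum_m x[m]*x[m+k], indexed from 0, for k = -3 to 3:
  r_xx[-3] = x[3]*x[0] = 3
  r_xx[-2] = x[2]*x[0] + x[3]*x[1] = 6
  r_xx[-1] = x[1]*x[0] + x[2]*x[1] + x[3]*x[2] = 13
  r_xx[0] = x[0]*x[0] + x[1]*x[1] + x[2]*x[2] + x[3]*x[3] = 20
  r_xx[1] = x[0]*x[1] + x[1]*x[2] + x[2]*x[3] = 13
  r_xx[2] = x[0]*x[2] + x[1]*x[3] = 6
  r_xx[3] = x[0]*x[3] = 3
r_xx = [3, 6, 13, 20, 13, 6, 3]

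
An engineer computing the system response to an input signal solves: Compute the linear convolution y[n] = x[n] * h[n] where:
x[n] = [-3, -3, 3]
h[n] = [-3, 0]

y[n] = sum_k x[k]*h[n-k]. Output length = len(x) + len(h) - 1 = 3 + 2 - 1 = 4.
y[0] = -3*-3 = 9
y[1] = -3*-3 + -3*0 = 9
y[2] = 3*-3 + -3*0 = -9
y[3] = 3*0 = 0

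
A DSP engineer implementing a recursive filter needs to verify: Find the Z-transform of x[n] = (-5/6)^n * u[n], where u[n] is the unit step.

The Z-transform of a^n * u[n] is z/(z-a) for |z| > |a|.
Here a = -5/6, so X(z) = z/(z - (-5/6)) = 6z/(6z + 5)
ROC: |z| > 5/6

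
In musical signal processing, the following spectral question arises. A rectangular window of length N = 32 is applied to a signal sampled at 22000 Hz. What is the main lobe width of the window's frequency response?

For a rectangular window of length N,
the main lobe width in frequency is 2*f_s/N.
= 2*22000/32 = 1375 Hz
This determines the minimum frequency separation for resolving two sinusoids.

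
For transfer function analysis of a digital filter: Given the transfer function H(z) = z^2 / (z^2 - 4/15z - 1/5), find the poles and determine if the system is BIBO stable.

Poles are roots of the denominator: z^2 - 4/15z - 1/5 = 0.
Quadratic formula: z = [-(-4/15) +/- sqrt((-4/15)^2 - 4*(-1/5))] / 2
Discriminant = 16/225 + 4/5 = 196/225; sqrt = 14/15.
z = (4/15 +/- 14/15) / 2 => z = 3/5 or z = -1/3.
|p1| = 1/3, |p2| = 3/5.
For BIBO stability, all poles must lie inside the unit circle (|p| < 1).
System is STABLE since both |p| < 1.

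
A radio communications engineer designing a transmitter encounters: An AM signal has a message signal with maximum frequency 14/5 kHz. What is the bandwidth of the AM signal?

In AM (double-sideband), the bandwidth is twice the message frequency.
BW = 2 * f_m = 2 * 14/5 kHz = 28/5 kHz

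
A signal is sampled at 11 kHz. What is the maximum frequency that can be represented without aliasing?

The maximum frequency that can be represented without aliasing
is the Nyquist frequency: f_max = f_s / 2 = 11 kHz / 2 = 11/2 kHz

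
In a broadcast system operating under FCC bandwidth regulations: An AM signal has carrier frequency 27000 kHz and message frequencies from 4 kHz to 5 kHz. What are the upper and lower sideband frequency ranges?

Upper sideband (USB) = fc + [fm_low, fm_high] = 27000 + [4, 5] = [27004, 27005] kHz
Lower sideband (LSB) = fc - [fm_high, fm_low] = 27000 - [5, 4] = [26995, 26996] kHz
Total occupied spectrum: 26995 kHz to 27005 kHz (plus carrier at 27000 kHz)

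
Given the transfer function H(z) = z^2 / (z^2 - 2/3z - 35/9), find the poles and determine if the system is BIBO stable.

Poles are roots of the denominator: z^2 - 2/3z - 35/9 = 0.
Quadratic formula: z = [-(-2/3) +/- sqrt((-2/3)^2 - 4*(-35/9))] / 2
Discriminant = 4/9 + 140/9 = 16; sqrt = 4.
z = (2/3 +/- 4) / 2 => z = 7/3 or z = -5/3.
|p1| = 7/3, |p2| = 5/3.
For BIBO stability, all poles must lie inside the unit circle (|p| < 1).
System is UNSTABLE since at least one |p| >= 1.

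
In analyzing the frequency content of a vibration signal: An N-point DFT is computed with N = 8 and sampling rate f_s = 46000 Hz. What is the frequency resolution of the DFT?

DFT frequency resolution = f_s / N
= 46000 / 8 = 5750 Hz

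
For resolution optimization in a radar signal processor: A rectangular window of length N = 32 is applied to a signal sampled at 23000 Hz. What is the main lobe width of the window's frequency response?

For a rectangular window of length N,
the main lobe width in frequency is 2*f_s/N.
= 2*23000/32 = 2875/2 Hz
This determines the minimum frequency separation for resolving two sinusoids.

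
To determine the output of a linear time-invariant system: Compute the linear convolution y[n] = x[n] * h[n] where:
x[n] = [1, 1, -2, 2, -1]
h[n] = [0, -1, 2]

y[n] = sum_k x[k]*h[n-k]. Output length = len(x) + len(h) - 1 = 5 + 3 - 1 = 7.
y[0] = 1*0 = 0
y[1] = 1*0 + 1*-1 = -1
y[2] = -2*0 + 1*-1 + 1*2 = 1
y[3] = 2*0 + -2*-1 + 1*2 = 4
y[4] = -1*0 + 2*-1 + -2*2 = -6
y[5] = -1*-1 + 2*2 = 5
y[6] = -1*2 = -2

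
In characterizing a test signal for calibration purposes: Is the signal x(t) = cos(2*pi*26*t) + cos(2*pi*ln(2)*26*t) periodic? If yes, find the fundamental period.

f1 = 26 Hz, f2 = 26*ln(2) Hz
Ratio f2/f1 = ln(2), which is irrational.
Since the frequency ratio is irrational, no common period exists.
The signal is not periodic.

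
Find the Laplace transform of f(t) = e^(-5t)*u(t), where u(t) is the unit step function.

Standard Laplace transform pair:
e^(-at)*u(t) <-> 1/(s+a)
With a = 5: L{e^(-5t)*u(t)} = 1/(s+5), ROC: Re(s) > -5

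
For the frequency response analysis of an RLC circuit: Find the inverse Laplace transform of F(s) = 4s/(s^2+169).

Standard pair: s/(s^2+w^2) <-> cos(wt)*u(t)
With k=4, w=13: f(t) = 4*cos(13t)*u(t)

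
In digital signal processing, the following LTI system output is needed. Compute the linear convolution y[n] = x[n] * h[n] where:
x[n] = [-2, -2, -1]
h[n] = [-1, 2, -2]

y[n] = sum_k x[k]*h[n-k]. Output length = len(x) + len(h) - 1 = 3 + 3 - 1 = 5.
y[0] = -2*-1 = 2
y[1] = -2*-1 + -2*2 = -2
y[2] = -1*-1 + -2*2 + -2*-2 = 1
y[3] = -1*2 + -2*-2 = 2
y[4] = -1*-2 = 2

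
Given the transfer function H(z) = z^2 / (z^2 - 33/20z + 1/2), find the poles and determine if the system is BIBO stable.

Poles are roots of the denominator: z^2 - 33/20z + 1/2 = 0.
Quadratic formula: z = [-(-33/20) +/- sqrt((-33/20)^2 - 4*(1/2))] / 2
Discriminant = 1089/400 - 2 = 289/400; sqrt = 17/20.
z = (33/20 +/- 17/20) / 2 => z = 5/4 or z = 2/5.
|p1| = 5/4, |p2| = 2/5.
For BIBO stability, all poles must lie inside the unit circle (|p| < 1).
System is UNSTABLE since at least one |p| >= 1.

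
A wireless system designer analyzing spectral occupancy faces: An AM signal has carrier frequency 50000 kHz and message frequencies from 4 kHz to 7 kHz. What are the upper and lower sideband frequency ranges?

Upper sideband (USB) = fc + [fm_low, fm_high] = 50000 + [4, 7] = [50004, 50007] kHz
Lower sideband (LSB) = fc - [fm_high, fm_low] = 50000 - [7, 4] = [49993, 49996] kHz
Total occupied spectrum: 49993 kHz to 50007 kHz (plus carrier at 50000 kHz)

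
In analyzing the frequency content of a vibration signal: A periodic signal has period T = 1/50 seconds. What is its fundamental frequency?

The fundamental frequency is the reciprocal of the period.
f = 1/T = 1/(1/50) = 50 Hz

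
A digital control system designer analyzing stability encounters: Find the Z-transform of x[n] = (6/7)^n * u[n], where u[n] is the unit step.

The Z-transform of a^n * u[n] is z/(z-a) for |z| > |a|.
Here a = 6/7, so X(z) = z/(z - (6/7)) = 7z/(7z - 6)
ROC: |z| > 6/7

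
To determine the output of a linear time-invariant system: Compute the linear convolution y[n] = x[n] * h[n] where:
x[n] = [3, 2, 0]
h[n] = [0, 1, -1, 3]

y[n] = sum_k x[k]*h[n-k]. Output length = len(x) + len(h) - 1 = 3 + 4 - 1 = 6.
y[0] = 3*0 = 0
y[1] = 2*0 + 3*1 = 3
y[2] = 0*0 + 2*1 + 3*-1 = -1
y[3] = 0*1 + 2*-1 + 3*3 = 7
y[4] = 0*-1 + 2*3 = 6
y[5] = 0*3 = 0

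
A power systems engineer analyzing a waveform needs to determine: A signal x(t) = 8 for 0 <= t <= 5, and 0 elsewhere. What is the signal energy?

Energy = integral of |x(t)|^2 dt over the signal duration
= 8^2 * 5 = 64 * 5 = 320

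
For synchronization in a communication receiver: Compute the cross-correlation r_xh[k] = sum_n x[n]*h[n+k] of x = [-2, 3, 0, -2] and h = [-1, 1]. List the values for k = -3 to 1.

Both sequences indexed from 0 and zero outside their support.
Lags with overlap: k = -3 to 1.
  r_xh[-3] = x[3]*h[0] = 2
  r_xh[-2] = x[2]*h[0] + x[3]*h[1] = -2
  r_xh[-1] = x[1]*h[0] + x[2]*h[1] = -3
  r_xh[0] = x[0]*h[0] + x[1]*h[1] = 5
  r_xh[1] = x[0]*h[1] = -2
r_xh = [2, -2, -3, 5, -2] (for k = -3, ..., 1)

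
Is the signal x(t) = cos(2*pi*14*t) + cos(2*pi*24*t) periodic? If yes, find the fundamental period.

f1 = 14 Hz, f2 = 24 Hz
Period T1 = 1/14, T2 = 1/24
Ratio T1/T2 = 24/14, which is rational.
The signal is periodic with fundamental period T = 1/GCD(14,24) = 1/2 s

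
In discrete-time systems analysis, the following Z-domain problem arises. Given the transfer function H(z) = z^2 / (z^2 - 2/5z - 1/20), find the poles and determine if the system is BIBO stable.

Poles are roots of the denominator: z^2 - 2/5z - 1/20 = 0.
Quadratic formula: z = [-(-2/5) +/- sqrt((-2/5)^2 - 4*(-1/20))] / 2
Discriminant = 4/25 + 1/5 = 9/25; sqrt = 3/5.
z = (2/5 +/- 3/5) / 2 => z = 1/2 or z = -1/10.
|p1| = 1/2, |p2| = 1/10.
For BIBO stability, all poles must lie inside the unit circle (|p| < 1).
System is STABLE since both |p| < 1.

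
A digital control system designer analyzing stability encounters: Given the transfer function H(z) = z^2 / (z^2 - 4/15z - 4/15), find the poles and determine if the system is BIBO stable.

Poles are roots of the denominator: z^2 - 4/15z - 4/15 = 0.
Quadratic formula: z = [-(-4/15) +/- sqrt((-4/15)^2 - 4*(-4/15))] / 2
Discriminant = 16/225 + 16/15 = 256/225; sqrt = 16/15.
z = (4/15 +/- 16/15) / 2 => z = 2/3 or z = -2/5.
|p1| = 2/3, |p2| = 2/5.
For BIBO stability, all poles must lie inside the unit circle (|p| < 1).
System is STABLE since both |p| < 1.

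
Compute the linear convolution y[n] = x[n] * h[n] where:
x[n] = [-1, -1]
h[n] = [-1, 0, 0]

y[n] = sum_k x[k]*h[n-k]. Output length = len(x) + len(h) - 1 = 2 + 3 - 1 = 4.
y[0] = -1*-1 = 1
y[1] = -1*-1 + -1*0 = 1
y[2] = -1*0 + -1*0 = 0
y[3] = -1*0 = 0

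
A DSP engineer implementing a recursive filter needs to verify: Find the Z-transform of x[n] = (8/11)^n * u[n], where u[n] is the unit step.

The Z-transform of a^n * u[n] is z/(z-a) for |z| > |a|.
Here a = 8/11, so X(z) = z/(z - (8/11)) = 11z/(11z - 8)
ROC: |z| > 8/11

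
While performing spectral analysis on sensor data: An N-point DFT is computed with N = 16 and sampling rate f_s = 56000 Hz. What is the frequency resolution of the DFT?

DFT frequency resolution = f_s / N
= 56000 / 16 = 3500 Hz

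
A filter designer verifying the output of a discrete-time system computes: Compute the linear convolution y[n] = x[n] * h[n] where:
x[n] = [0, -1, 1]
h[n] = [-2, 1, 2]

y[n] = sum_k x[k]*h[n-k]. Output length = len(x) + len(h) - 1 = 3 + 3 - 1 = 5.
y[0] = 0*-2 = 0
y[1] = -1*-2 + 0*1 = 2
y[2] = 1*-2 + -1*1 + 0*2 = -3
y[3] = 1*1 + -1*2 = -1
y[4] = 1*2 = 2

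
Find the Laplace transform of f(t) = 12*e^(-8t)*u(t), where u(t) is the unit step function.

Standard Laplace transform pair:
e^(-at)*u(t) <-> 1/(s+a)
With a = 8: L{12*e^(-8t)*u(t)} = 12/(s+8), ROC: Re(s) > -8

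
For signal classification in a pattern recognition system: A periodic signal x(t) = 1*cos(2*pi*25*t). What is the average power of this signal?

Average power of A*cos(wt) is A^2/2.
P = 1^2 / 2 = 1/2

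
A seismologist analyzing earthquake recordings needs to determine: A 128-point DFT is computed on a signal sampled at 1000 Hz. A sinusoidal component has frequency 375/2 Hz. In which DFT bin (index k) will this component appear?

DFT frequency resolution = f_s/N = 1000/128 = 125/16 Hz
Bin index k = f_signal / resolution = 375/2 / 125/16 = 24
The signal frequency 375/2 Hz falls in DFT bin k = 24.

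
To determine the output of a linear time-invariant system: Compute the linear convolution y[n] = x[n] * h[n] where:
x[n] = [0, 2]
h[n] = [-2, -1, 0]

y[n] = sum_k x[k]*h[n-k]. Output length = len(x) + len(h) - 1 = 2 + 3 - 1 = 4.
y[0] = 0*-2 = 0
y[1] = 2*-2 + 0*-1 = -4
y[2] = 2*-1 + 0*0 = -2
y[3] = 2*0 = 0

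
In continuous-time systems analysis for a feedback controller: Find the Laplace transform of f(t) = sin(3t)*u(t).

Standard pair: sin(wt)*u(t) <-> w/(s^2+w^2)
With w = 3: L{sin(3t)*u(t)} = 3/(s^2+9)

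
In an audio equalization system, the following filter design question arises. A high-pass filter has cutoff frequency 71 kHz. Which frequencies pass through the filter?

A high-pass filter passes all frequencies above the cutoff frequency 71 kHz and attenuates lower frequencies.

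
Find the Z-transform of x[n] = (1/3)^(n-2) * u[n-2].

Time-shifting property: if X(z) = Z{x[n]}, then Z{x[n-d]} = z^(-d) * X(z)
X(z) = z/(z - 1/3) for x[n] = (1/3)^n * u[n]
Z{x[n-2]} = z^(-2) * z/(z - 1/3) = z^(-1)/(z - 1/3)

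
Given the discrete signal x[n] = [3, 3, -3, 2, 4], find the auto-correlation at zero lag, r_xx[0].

The auto-correlation at zero lag r_xx[0] equals the signal energy.
r_xx[0] = sum of x[n]^2 = 3^2 + 3^2 + (-3)^2 + 2^2 + 4^2
= 9 + 9 + 9 + 4 + 16 = 47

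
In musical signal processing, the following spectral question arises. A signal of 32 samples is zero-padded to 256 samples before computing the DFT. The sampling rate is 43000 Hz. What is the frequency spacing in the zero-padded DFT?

Original DFT: N = 32, resolution = f_s/N = 43000/32 = 5375/4 Hz
Zero-padded DFT: N = 256, resolution = f_s/N = 43000/256 = 5375/32 Hz
Zero-padding interpolates the spectrum (finer frequency grid)
but does NOT improve the true spectral resolution (ability to resolve close frequencies).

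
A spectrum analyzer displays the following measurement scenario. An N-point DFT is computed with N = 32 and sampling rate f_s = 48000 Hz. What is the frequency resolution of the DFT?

DFT frequency resolution = f_s / N
= 48000 / 32 = 1500 Hz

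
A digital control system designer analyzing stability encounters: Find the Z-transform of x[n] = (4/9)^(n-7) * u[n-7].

Time-shifting property: if X(z) = Z{x[n]}, then Z{x[n-d]} = z^(-d) * X(z)
X(z) = z/(z - 4/9) for x[n] = (4/9)^n * u[n]
Z{x[n-7]} = z^(-7) * z/(z - 4/9) = z^(-6)/(z - 4/9)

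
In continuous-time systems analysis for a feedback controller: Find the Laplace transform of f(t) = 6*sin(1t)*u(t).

Standard pair: sin(wt)*u(t) <-> w/(s^2+w^2)
With w = 1: L{6*sin(1t)*u(t)} = 6/(s^2+1)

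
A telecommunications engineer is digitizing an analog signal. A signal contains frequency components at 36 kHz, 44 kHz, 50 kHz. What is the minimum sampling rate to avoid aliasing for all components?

The highest frequency component is f_max = 50 kHz.
Nyquist rate = 2 * f_max = 2 * 50 kHz = 100 kHz.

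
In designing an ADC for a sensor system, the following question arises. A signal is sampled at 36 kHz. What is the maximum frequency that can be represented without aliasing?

The maximum frequency that can be represented without aliasing
is the Nyquist frequency: f_max = f_s / 2 = 36 kHz / 2 = 18 kHz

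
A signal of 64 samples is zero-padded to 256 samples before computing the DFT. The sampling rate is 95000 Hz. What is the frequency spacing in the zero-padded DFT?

Original DFT: N = 64, resolution = f_s/N = 95000/64 = 11875/8 Hz
Zero-padded DFT: N = 256, resolution = f_s/N = 95000/256 = 11875/32 Hz
Zero-padding interpolates the spectrum (finer frequency grid)
but does NOT improve the true spectral resolution (ability to resolve close frequencies).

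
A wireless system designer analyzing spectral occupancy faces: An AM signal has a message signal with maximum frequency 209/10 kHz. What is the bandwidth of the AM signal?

In AM (double-sideband), the bandwidth is twice the message frequency.
BW = 2 * f_m = 2 * 209/10 kHz = 209/5 kHz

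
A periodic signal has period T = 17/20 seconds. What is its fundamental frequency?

The fundamental frequency is the reciprocal of the period.
f = 1/T = 1/(17/20) = 20/17 Hz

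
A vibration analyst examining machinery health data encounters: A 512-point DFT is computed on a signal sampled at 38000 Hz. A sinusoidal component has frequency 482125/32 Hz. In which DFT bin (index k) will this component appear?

DFT frequency resolution = f_s/N = 38000/512 = 2375/32 Hz
Bin index k = f_signal / resolution = 482125/32 / 2375/32 = 203
The signal frequency 482125/32 Hz falls in DFT bin k = 203.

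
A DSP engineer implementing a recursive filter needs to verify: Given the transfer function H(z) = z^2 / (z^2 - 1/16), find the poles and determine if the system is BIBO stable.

Poles are roots of the denominator: z^2 - 1/16 = 0.
Quadratic formula: z = [-(0) +/- sqrt((0)^2 - 4*(-1/16))] / 2
Discriminant = 0 + 1/4 = 1/4; sqrt = 1/2.
z = (0 +/- 1/2) / 2 => z = 1/4 or z = -1/4.
|p1| = 1/4, |p2| = 1/4.
For BIBO stability, all poles must lie inside the unit circle (|p| < 1).
System is STABLE since both |p| < 1.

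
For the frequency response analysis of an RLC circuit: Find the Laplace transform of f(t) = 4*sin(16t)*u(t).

Standard pair: sin(wt)*u(t) <-> w/(s^2+w^2)
With w = 16: L{4*sin(16t)*u(t)} = 64/(s^2+256)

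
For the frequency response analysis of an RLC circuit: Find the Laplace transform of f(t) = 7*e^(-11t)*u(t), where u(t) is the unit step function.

Standard Laplace transform pair:
e^(-at)*u(t) <-> 1/(s+a)
With a = 11: L{7*e^(-11t)*u(t)} = 7/(s+11), ROC: Re(s) > -11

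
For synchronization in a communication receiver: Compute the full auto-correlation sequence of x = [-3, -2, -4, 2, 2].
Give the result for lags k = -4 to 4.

r_xx[k] = sum_m x[m]*x[m+k], indexed from 0, for k = -4 to 4:
  r_xx[-4] = x[4]*x[0] = -6
  r_xx[-3] = x[3]*x[0] + x[4]*x[1] = -10
  r_xx[-2] = x[2]*x[0] + x[3]*x[1] + x[4]*x[2] = 0
  r_xx[-1] = x[1]*x[0] + x[2]*x[1] + x[3]*x[2] + x[4]*x[3] = 10
  r_xx[0] = x[0]*x[0] + x[1]*x[1] + x[2]*x[2] + x[3]*x[3] + x[4]*x[4] = 37
  r_xx[1] = x[0]*x[1] + x[1]*x[2] + x[2]*x[3] + x[3]*x[4] = 10
  r_xx[2] = x[0]*x[2] + x[1]*x[3] + x[2]*x[4] = 0
  r_xx[3] = x[0]*x[3] + x[1]*x[4] = -10
  r_xx[4] = x[0]*x[4] = -6
r_xx = [-6, -10, 0, 10, 37, 10, 0, -10, -6]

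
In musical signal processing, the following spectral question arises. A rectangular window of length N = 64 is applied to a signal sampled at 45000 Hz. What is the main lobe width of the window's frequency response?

For a rectangular window of length N,
the main lobe width in frequency is 2*f_s/N.
= 2*45000/64 = 5625/4 Hz
This determines the minimum frequency separation for resolving two sinusoids.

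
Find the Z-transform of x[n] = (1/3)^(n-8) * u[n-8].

Time-shifting property: if X(z) = Z{x[n]}, then Z{x[n-d]} = z^(-d) * X(z)
X(z) = z/(z - 1/3) for x[n] = (1/3)^n * u[n]
Z{x[n-8]} = z^(-8) * z/(z - 1/3) = z^(-7)/(z - 1/3)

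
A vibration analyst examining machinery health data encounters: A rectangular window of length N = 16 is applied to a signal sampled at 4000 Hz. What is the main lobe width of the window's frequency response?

For a rectangular window of length N,
the main lobe width in frequency is 2*f_s/N.
= 2*4000/16 = 500 Hz
This determines the minimum frequency separation for resolving two sinusoids.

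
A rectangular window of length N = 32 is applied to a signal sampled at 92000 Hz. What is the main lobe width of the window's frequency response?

For a rectangular window of length N,
the main lobe width in frequency is 2*f_s/N.
= 2*92000/32 = 5750 Hz
This determines the minimum frequency separation for resolving two sinusoids.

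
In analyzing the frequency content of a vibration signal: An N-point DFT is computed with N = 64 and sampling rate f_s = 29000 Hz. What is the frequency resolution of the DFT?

DFT frequency resolution = f_s / N
= 29000 / 64 = 3625/8 Hz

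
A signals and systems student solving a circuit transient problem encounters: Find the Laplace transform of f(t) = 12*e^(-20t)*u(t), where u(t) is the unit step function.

Standard Laplace transform pair:
e^(-at)*u(t) <-> 1/(s+a)
With a = 20: L{12*e^(-20t)*u(t)} = 12/(s+20), ROC: Re(s) > -20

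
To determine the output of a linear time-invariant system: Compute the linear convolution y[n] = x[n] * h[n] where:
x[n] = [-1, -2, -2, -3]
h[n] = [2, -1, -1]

y[n] = sum_k x[k]*h[n-k]. Output length = len(x) + len(h) - 1 = 4 + 3 - 1 = 6.
y[0] = -1*2 = -2
y[1] = -2*2 + -1*-1 = -3
y[2] = -2*2 + -2*-1 + -1*-1 = -1
y[3] = -3*2 + -2*-1 + -2*-1 = -2
y[4] = -3*-1 + -2*-1 = 5
y[5] = -3*-1 = 3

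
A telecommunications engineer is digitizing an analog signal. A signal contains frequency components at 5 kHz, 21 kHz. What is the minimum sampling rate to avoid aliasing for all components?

The highest frequency component is f_max = 21 kHz.
Nyquist rate = 2 * f_max = 2 * 21 kHz = 42 kHz.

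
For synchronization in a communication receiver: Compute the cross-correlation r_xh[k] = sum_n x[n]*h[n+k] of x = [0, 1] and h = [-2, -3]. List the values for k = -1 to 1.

Both sequences indexed from 0 and zero outside their support.
Lags with overlap: k = -1 to 1.
  r_xh[-1] = x[1]*h[0] = -2
  r_xh[0] = x[0]*h[0] + x[1]*h[1] = -3
  r_xh[1] = x[0]*h[1] = 0
r_xh = [-2, -3, 0] (for k = -1, ..., 1)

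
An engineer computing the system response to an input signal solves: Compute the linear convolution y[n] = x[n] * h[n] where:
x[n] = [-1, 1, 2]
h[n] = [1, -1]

y[n] = sum_k x[k]*h[n-k]. Output length = len(x) + len(h) - 1 = 3 + 2 - 1 = 4.
y[0] = -1*1 = -1
y[1] = 1*1 + -1*-1 = 2
y[2] = 2*1 + 1*-1 = 1
y[3] = 2*-1 = -2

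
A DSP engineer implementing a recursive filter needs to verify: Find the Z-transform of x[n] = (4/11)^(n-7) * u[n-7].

Time-shifting property: if X(z) = Z{x[n]}, then Z{x[n-d]} = z^(-d) * X(z)
X(z) = z/(z - 4/11) for x[n] = (4/11)^n * u[n]
Z{x[n-7]} = z^(-7) * z/(z - 4/11) = z^(-6)/(z - 4/11)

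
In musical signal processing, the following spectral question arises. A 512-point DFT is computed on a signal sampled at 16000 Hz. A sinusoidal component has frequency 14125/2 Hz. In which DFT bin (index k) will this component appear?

DFT frequency resolution = f_s/N = 16000/512 = 125/4 Hz
Bin index k = f_signal / resolution = 14125/2 / 125/4 = 226
The signal frequency 14125/2 Hz falls in DFT bin k = 226.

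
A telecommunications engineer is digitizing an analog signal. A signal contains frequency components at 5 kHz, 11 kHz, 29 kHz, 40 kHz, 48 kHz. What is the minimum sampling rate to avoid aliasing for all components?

The highest frequency component is f_max = 48 kHz.
Nyquist rate = 2 * f_max = 2 * 48 kHz = 96 kHz.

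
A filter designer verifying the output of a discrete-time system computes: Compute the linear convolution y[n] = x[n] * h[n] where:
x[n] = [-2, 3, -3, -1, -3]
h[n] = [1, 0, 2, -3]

y[n] = sum_k x[k]*h[n-k]. Output length = len(x) + len(h) - 1 = 5 + 4 - 1 = 8.
y[0] = -2*1 = -2
y[1] = 3*1 + -2*0 = 3
y[2] = -3*1 + 3*0 + -2*2 = -7
y[3] = -1*1 + -3*0 + 3*2 + -2*-3 = 11
y[4] = -3*1 + -1*0 + -3*2 + 3*-3 = -18
y[5] = -3*0 + -1*2 + -3*-3 = 7
y[6] = -3*2 + -1*-3 = -3
y[7] = -3*-3 = 9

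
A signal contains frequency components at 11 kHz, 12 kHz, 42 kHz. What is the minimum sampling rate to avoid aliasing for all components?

The highest frequency component is f_max = 42 kHz.
Nyquist rate = 2 * f_max = 2 * 42 kHz = 84 kHz.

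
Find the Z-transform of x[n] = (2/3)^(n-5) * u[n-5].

Time-shifting property: if X(z) = Z{x[n]}, then Z{x[n-d]} = z^(-d) * X(z)
X(z) = z/(z - 2/3) for x[n] = (2/3)^n * u[n]
Z{x[n-5]} = z^(-5) * z/(z - 2/3) = z^(-4)/(z - 2/3)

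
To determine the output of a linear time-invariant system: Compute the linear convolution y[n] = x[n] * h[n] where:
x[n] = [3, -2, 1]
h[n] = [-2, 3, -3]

y[n] = sum_k x[k]*h[n-k]. Output length = len(x) + len(h) - 1 = 3 + 3 - 1 = 5.
y[0] = 3*-2 = -6
y[1] = -2*-2 + 3*3 = 13
y[2] = 1*-2 + -2*3 + 3*-3 = -17
y[3] = 1*3 + -2*-3 = 9
y[4] = 1*-3 = -3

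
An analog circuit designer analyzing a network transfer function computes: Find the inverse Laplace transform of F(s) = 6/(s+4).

Standard pair: k/(s+a) <-> k*e^(-at)*u(t)
With k=6, a=4: f(t) = 6*e^(-4t)*u(t)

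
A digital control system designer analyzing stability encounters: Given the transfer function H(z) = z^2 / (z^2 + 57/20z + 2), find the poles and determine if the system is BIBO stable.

Poles are roots of the denominator: z^2 + 57/20z + 2 = 0.
Quadratic formula: z = [-(57/20) +/- sqrt((57/20)^2 - 4*(2))] / 2
Discriminant = 3249/400 - 8 = 49/400; sqrt = 7/20.
z = (-57/20 +/- 7/20) / 2 => z = -5/4 or z = -8/5.
|p1| = 5/4, |p2| = 8/5.
For BIBO stability, all poles must lie inside the unit circle (|p| < 1).
System is UNSTABLE since at least one |p| >= 1.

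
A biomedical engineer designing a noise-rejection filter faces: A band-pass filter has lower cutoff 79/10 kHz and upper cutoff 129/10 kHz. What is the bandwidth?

Bandwidth = f_high - f_low
= 129/10 kHz - 79/10 kHz = 5 kHz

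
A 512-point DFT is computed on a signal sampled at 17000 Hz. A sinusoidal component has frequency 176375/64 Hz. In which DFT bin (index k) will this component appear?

DFT frequency resolution = f_s/N = 17000/512 = 2125/64 Hz
Bin index k = f_signal / resolution = 176375/64 / 2125/64 = 83
The signal frequency 176375/64 Hz falls in DFT bin k = 83.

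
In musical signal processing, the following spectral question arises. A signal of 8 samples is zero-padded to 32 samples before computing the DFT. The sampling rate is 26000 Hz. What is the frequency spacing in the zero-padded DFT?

Original DFT: N = 8, resolution = f_s/N = 26000/8 = 3250 Hz
Zero-padded DFT: N = 32, resolution = f_s/N = 26000/32 = 1625/2 Hz
Zero-padding interpolates the spectrum (finer frequency grid)
but does NOT improve the true spectral resolution (ability to resolve close frequencies).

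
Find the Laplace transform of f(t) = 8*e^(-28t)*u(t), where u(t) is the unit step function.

Standard Laplace transform pair:
e^(-at)*u(t) <-> 1/(s+a)
With a = 28: L{8*e^(-28t)*u(t)} = 8/(s+28), ROC: Re(s) > -28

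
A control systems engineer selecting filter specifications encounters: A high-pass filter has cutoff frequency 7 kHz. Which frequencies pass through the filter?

A high-pass filter passes all frequencies above the cutoff frequency 7 kHz and attenuates lower frequencies.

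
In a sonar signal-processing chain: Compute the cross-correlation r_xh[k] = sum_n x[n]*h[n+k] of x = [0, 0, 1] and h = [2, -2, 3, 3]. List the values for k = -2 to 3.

Both sequences indexed from 0 and zero outside their support.
Lags with overlap: k = -2 to 3.
  r_xh[-2] = x[2]*h[0] = 2
  r_xh[-1] = x[1]*h[0] + x[2]*h[1] = -2
  r_xh[0] = x[0]*h[0] + x[1]*h[1] + x[2]*h[2] = 3
  r_xh[1] = x[0]*h[1] + x[1]*h[2] + x[2]*h[3] = 3
  r_xh[2] = x[0]*h[2] + x[1]*h[3] = 0
  r_xh[3] = x[0]*h[3] = 0
r_xh = [2, -2, 3, 3, 0, 0] (for k = -2, ..., 3)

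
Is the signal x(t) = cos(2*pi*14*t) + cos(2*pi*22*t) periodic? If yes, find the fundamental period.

f1 = 14 Hz, f2 = 22 Hz
Period T1 = 1/14, T2 = 1/22
Ratio T1/T2 = 22/14, which is rational.
The signal is periodic with fundamental period T = 1/GCD(14,22) = 1/2 s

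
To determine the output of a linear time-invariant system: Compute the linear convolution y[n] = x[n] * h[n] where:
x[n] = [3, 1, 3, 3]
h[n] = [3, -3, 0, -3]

y[n] = sum_k x[k]*h[n-k]. Output length = len(x) + len(h) - 1 = 4 + 4 - 1 = 7.
y[0] = 3*3 = 9
y[1] = 1*3 + 3*-3 = -6
y[2] = 3*3 + 1*-3 + 3*0 = 6
y[3] = 3*3 + 3*-3 + 1*0 + 3*-3 = -9
y[4] = 3*-3 + 3*0 + 1*-3 = -12
y[5] = 3*0 + 3*-3 = -9
y[6] = 3*-3 = -9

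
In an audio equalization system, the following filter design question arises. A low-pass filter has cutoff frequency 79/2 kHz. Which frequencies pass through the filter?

A low-pass filter passes all frequencies below the cutoff frequency 79/2 kHz and attenuates higher frequencies.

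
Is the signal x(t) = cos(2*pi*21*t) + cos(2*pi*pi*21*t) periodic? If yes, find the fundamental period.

f1 = 21 Hz, f2 = 21*pi Hz
Ratio f2/f1 = pi, which is irrational.
Since the frequency ratio is irrational, no common period exists.
The signal is not periodic.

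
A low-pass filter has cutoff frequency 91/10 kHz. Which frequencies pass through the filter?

A low-pass filter passes all frequencies below the cutoff frequency 91/10 kHz and attenuates higher frequencies.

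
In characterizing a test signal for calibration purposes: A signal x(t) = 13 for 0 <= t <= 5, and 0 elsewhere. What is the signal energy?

Energy = integral of |x(t)|^2 dt over the signal duration
= 13^2 * 5 = 169 * 5 = 845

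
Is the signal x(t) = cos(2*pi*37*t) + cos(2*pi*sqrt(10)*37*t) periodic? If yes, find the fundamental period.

f1 = 37 Hz, f2 = 37*sqrt(10) Hz
Ratio f2/f1 = sqrt(10), which is irrational.
Since the frequency ratio is irrational, no common period exists.
The signal is not periodic.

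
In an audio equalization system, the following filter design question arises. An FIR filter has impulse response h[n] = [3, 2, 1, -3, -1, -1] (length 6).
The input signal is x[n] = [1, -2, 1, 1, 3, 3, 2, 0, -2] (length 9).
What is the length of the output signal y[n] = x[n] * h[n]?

For linear convolution, the output length is:
len(y) = len(x) + len(h) - 1 = 9 + 6 - 1 = 14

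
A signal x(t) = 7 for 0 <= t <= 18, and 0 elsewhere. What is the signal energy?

Energy = integral of |x(t)|^2 dt over the signal duration
= 7^2 * 18 = 49 * 18 = 882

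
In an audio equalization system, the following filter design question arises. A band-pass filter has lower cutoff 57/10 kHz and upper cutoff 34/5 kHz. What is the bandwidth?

Bandwidth = f_high - f_low
= 34/5 kHz - 57/10 kHz = 11/10 kHz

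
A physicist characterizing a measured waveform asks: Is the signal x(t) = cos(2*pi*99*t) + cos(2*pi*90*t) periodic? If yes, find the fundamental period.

f1 = 99 Hz, f2 = 90 Hz
Period T1 = 1/99, T2 = 1/90
Ratio T1/T2 = 90/99, which is rational.
The signal is periodic with fundamental period T = 1/GCD(99,90) = 1/9 s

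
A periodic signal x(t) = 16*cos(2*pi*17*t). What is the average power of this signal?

Average power of A*cos(wt) is A^2/2.
P = 16^2 / 2 = 256/2 = 128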